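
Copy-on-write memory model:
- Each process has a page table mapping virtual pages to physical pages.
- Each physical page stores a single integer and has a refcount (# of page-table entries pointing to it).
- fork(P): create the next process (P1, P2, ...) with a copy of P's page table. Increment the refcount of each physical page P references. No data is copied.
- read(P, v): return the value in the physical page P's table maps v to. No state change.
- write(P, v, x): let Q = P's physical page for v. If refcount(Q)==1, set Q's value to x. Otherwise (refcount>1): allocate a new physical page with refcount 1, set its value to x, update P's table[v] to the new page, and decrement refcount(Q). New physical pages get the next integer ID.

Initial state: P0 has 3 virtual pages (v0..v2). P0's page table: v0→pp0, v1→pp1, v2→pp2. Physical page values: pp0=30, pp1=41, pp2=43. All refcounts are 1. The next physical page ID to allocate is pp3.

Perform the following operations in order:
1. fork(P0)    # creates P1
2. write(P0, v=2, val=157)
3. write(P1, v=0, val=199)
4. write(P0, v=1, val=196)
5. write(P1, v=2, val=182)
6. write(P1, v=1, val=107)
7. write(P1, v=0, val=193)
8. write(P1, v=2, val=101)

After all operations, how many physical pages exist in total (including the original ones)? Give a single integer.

Answer: 6

Derivation:
Op 1: fork(P0) -> P1. 3 ppages; refcounts: pp0:2 pp1:2 pp2:2
Op 2: write(P0, v2, 157). refcount(pp2)=2>1 -> COPY to pp3. 4 ppages; refcounts: pp0:2 pp1:2 pp2:1 pp3:1
Op 3: write(P1, v0, 199). refcount(pp0)=2>1 -> COPY to pp4. 5 ppages; refcounts: pp0:1 pp1:2 pp2:1 pp3:1 pp4:1
Op 4: write(P0, v1, 196). refcount(pp1)=2>1 -> COPY to pp5. 6 ppages; refcounts: pp0:1 pp1:1 pp2:1 pp3:1 pp4:1 pp5:1
Op 5: write(P1, v2, 182). refcount(pp2)=1 -> write in place. 6 ppages; refcounts: pp0:1 pp1:1 pp2:1 pp3:1 pp4:1 pp5:1
Op 6: write(P1, v1, 107). refcount(pp1)=1 -> write in place. 6 ppages; refcounts: pp0:1 pp1:1 pp2:1 pp3:1 pp4:1 pp5:1
Op 7: write(P1, v0, 193). refcount(pp4)=1 -> write in place. 6 ppages; refcounts: pp0:1 pp1:1 pp2:1 pp3:1 pp4:1 pp5:1
Op 8: write(P1, v2, 101). refcount(pp2)=1 -> write in place. 6 ppages; refcounts: pp0:1 pp1:1 pp2:1 pp3:1 pp4:1 pp5:1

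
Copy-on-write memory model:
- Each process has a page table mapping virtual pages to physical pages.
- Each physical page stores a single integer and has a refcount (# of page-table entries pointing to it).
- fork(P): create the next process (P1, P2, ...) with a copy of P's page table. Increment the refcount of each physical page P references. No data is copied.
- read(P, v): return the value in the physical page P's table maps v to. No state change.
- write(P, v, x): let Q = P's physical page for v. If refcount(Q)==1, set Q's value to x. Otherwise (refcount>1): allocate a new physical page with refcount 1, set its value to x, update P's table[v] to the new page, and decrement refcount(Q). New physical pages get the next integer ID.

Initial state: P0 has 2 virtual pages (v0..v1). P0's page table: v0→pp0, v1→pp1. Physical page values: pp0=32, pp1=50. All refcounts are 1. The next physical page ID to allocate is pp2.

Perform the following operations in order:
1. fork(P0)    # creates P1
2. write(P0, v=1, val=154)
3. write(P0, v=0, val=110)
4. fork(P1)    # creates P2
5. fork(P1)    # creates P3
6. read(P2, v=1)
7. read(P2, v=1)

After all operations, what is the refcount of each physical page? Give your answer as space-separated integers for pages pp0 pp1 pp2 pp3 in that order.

Answer: 3 3 1 1

Derivation:
Op 1: fork(P0) -> P1. 2 ppages; refcounts: pp0:2 pp1:2
Op 2: write(P0, v1, 154). refcount(pp1)=2>1 -> COPY to pp2. 3 ppages; refcounts: pp0:2 pp1:1 pp2:1
Op 3: write(P0, v0, 110). refcount(pp0)=2>1 -> COPY to pp3. 4 ppages; refcounts: pp0:1 pp1:1 pp2:1 pp3:1
Op 4: fork(P1) -> P2. 4 ppages; refcounts: pp0:2 pp1:2 pp2:1 pp3:1
Op 5: fork(P1) -> P3. 4 ppages; refcounts: pp0:3 pp1:3 pp2:1 pp3:1
Op 6: read(P2, v1) -> 50. No state change.
Op 7: read(P2, v1) -> 50. No state change.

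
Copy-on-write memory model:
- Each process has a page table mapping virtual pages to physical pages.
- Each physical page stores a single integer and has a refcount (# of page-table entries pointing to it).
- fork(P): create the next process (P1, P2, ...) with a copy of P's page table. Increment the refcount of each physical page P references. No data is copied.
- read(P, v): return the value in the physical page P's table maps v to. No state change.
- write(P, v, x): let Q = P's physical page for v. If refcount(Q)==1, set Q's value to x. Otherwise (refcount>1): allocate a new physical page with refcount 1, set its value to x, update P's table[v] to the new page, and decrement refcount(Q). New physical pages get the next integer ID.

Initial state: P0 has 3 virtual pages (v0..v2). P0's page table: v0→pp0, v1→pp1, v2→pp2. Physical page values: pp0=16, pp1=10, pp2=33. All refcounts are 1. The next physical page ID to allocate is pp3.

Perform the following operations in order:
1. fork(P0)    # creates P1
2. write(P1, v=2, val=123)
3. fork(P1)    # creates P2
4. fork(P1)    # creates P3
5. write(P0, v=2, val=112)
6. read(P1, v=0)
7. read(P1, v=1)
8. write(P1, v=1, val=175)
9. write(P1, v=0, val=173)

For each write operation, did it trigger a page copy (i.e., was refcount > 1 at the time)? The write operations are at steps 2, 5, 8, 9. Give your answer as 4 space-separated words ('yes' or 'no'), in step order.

Op 1: fork(P0) -> P1. 3 ppages; refcounts: pp0:2 pp1:2 pp2:2
Op 2: write(P1, v2, 123). refcount(pp2)=2>1 -> COPY to pp3. 4 ppages; refcounts: pp0:2 pp1:2 pp2:1 pp3:1
Op 3: fork(P1) -> P2. 4 ppages; refcounts: pp0:3 pp1:3 pp2:1 pp3:2
Op 4: fork(P1) -> P3. 4 ppages; refcounts: pp0:4 pp1:4 pp2:1 pp3:3
Op 5: write(P0, v2, 112). refcount(pp2)=1 -> write in place. 4 ppages; refcounts: pp0:4 pp1:4 pp2:1 pp3:3
Op 6: read(P1, v0) -> 16. No state change.
Op 7: read(P1, v1) -> 10. No state change.
Op 8: write(P1, v1, 175). refcount(pp1)=4>1 -> COPY to pp4. 5 ppages; refcounts: pp0:4 pp1:3 pp2:1 pp3:3 pp4:1
Op 9: write(P1, v0, 173). refcount(pp0)=4>1 -> COPY to pp5. 6 ppages; refcounts: pp0:3 pp1:3 pp2:1 pp3:3 pp4:1 pp5:1

yes no yes yes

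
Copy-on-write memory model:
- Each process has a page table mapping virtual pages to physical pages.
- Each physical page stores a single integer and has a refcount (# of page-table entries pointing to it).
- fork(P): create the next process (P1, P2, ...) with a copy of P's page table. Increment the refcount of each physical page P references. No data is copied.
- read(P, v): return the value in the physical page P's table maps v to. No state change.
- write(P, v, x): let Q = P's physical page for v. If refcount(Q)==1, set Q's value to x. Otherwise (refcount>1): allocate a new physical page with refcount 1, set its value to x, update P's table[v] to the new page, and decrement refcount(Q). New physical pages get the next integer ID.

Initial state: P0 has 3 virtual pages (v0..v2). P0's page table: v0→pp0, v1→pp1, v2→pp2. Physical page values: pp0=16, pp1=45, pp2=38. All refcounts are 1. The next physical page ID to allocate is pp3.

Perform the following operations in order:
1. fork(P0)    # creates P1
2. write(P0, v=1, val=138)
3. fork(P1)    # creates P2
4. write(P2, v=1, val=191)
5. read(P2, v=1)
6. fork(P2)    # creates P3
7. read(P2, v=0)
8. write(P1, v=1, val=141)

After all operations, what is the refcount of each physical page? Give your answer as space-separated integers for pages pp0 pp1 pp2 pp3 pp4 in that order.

Answer: 4 1 4 1 2

Derivation:
Op 1: fork(P0) -> P1. 3 ppages; refcounts: pp0:2 pp1:2 pp2:2
Op 2: write(P0, v1, 138). refcount(pp1)=2>1 -> COPY to pp3. 4 ppages; refcounts: pp0:2 pp1:1 pp2:2 pp3:1
Op 3: fork(P1) -> P2. 4 ppages; refcounts: pp0:3 pp1:2 pp2:3 pp3:1
Op 4: write(P2, v1, 191). refcount(pp1)=2>1 -> COPY to pp4. 5 ppages; refcounts: pp0:3 pp1:1 pp2:3 pp3:1 pp4:1
Op 5: read(P2, v1) -> 191. No state change.
Op 6: fork(P2) -> P3. 5 ppages; refcounts: pp0:4 pp1:1 pp2:4 pp3:1 pp4:2
Op 7: read(P2, v0) -> 16. No state change.
Op 8: write(P1, v1, 141). refcount(pp1)=1 -> write in place. 5 ppages; refcounts: pp0:4 pp1:1 pp2:4 pp3:1 pp4:2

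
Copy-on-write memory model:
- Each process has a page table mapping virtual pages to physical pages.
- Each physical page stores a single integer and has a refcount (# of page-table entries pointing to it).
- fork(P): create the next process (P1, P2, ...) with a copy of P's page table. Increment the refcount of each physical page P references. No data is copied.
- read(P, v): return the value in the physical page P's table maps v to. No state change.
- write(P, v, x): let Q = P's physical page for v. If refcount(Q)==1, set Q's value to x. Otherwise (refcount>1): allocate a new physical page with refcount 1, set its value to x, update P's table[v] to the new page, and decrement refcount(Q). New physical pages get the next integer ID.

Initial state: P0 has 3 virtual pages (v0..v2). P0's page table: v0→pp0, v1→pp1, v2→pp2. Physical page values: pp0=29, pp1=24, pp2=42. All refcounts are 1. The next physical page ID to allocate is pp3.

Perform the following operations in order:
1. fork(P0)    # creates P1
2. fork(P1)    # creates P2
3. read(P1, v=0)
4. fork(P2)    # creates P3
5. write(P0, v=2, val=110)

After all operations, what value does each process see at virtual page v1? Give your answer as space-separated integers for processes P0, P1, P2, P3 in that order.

Answer: 24 24 24 24

Derivation:
Op 1: fork(P0) -> P1. 3 ppages; refcounts: pp0:2 pp1:2 pp2:2
Op 2: fork(P1) -> P2. 3 ppages; refcounts: pp0:3 pp1:3 pp2:3
Op 3: read(P1, v0) -> 29. No state change.
Op 4: fork(P2) -> P3. 3 ppages; refcounts: pp0:4 pp1:4 pp2:4
Op 5: write(P0, v2, 110). refcount(pp2)=4>1 -> COPY to pp3. 4 ppages; refcounts: pp0:4 pp1:4 pp2:3 pp3:1
P0: v1 -> pp1 = 24
P1: v1 -> pp1 = 24
P2: v1 -> pp1 = 24
P3: v1 -> pp1 = 24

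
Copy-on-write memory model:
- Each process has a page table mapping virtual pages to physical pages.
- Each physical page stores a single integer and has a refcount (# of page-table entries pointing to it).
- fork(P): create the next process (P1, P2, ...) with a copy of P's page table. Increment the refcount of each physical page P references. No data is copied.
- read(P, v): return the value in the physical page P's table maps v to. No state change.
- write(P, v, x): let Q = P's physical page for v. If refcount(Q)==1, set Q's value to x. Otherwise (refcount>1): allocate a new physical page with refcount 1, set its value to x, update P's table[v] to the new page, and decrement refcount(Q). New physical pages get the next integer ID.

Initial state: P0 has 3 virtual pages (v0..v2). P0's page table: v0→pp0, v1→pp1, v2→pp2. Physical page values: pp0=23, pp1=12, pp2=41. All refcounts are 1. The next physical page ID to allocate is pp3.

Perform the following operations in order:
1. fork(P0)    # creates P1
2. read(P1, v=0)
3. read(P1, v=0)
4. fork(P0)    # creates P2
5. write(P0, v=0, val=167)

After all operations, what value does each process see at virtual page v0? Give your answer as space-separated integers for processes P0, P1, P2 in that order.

Answer: 167 23 23

Derivation:
Op 1: fork(P0) -> P1. 3 ppages; refcounts: pp0:2 pp1:2 pp2:2
Op 2: read(P1, v0) -> 23. No state change.
Op 3: read(P1, v0) -> 23. No state change.
Op 4: fork(P0) -> P2. 3 ppages; refcounts: pp0:3 pp1:3 pp2:3
Op 5: write(P0, v0, 167). refcount(pp0)=3>1 -> COPY to pp3. 4 ppages; refcounts: pp0:2 pp1:3 pp2:3 pp3:1
P0: v0 -> pp3 = 167
P1: v0 -> pp0 = 23
P2: v0 -> pp0 = 23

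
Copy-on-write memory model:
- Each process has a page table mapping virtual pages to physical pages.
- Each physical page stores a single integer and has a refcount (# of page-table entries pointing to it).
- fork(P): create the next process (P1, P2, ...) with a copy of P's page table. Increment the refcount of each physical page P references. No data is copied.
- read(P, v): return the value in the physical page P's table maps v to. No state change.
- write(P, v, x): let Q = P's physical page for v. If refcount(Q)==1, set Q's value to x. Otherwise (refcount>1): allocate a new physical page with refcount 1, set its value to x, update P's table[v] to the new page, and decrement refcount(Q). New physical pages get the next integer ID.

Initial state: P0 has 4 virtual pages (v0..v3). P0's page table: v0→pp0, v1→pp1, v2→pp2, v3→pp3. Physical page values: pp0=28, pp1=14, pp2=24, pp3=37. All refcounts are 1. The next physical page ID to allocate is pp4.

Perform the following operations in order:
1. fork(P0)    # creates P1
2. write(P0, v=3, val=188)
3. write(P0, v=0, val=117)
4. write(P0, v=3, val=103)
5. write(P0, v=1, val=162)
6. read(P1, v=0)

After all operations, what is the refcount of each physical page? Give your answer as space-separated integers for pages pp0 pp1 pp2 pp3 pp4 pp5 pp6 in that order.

Answer: 1 1 2 1 1 1 1

Derivation:
Op 1: fork(P0) -> P1. 4 ppages; refcounts: pp0:2 pp1:2 pp2:2 pp3:2
Op 2: write(P0, v3, 188). refcount(pp3)=2>1 -> COPY to pp4. 5 ppages; refcounts: pp0:2 pp1:2 pp2:2 pp3:1 pp4:1
Op 3: write(P0, v0, 117). refcount(pp0)=2>1 -> COPY to pp5. 6 ppages; refcounts: pp0:1 pp1:2 pp2:2 pp3:1 pp4:1 pp5:1
Op 4: write(P0, v3, 103). refcount(pp4)=1 -> write in place. 6 ppages; refcounts: pp0:1 pp1:2 pp2:2 pp3:1 pp4:1 pp5:1
Op 5: write(P0, v1, 162). refcount(pp1)=2>1 -> COPY to pp6. 7 ppages; refcounts: pp0:1 pp1:1 pp2:2 pp3:1 pp4:1 pp5:1 pp6:1
Op 6: read(P1, v0) -> 28. No state change.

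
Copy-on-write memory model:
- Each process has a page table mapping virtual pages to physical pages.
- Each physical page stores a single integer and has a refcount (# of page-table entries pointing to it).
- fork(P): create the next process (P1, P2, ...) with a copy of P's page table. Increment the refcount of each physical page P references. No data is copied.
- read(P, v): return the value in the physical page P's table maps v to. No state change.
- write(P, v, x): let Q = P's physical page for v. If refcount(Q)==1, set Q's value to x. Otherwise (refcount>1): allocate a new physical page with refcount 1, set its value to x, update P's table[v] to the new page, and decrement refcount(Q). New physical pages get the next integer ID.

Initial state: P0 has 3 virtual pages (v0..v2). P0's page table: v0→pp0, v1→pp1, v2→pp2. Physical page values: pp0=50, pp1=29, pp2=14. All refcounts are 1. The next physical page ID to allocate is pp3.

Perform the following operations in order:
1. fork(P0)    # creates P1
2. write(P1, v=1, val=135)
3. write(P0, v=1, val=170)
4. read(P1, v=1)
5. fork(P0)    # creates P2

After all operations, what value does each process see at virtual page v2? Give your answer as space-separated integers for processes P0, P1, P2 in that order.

Answer: 14 14 14

Derivation:
Op 1: fork(P0) -> P1. 3 ppages; refcounts: pp0:2 pp1:2 pp2:2
Op 2: write(P1, v1, 135). refcount(pp1)=2>1 -> COPY to pp3. 4 ppages; refcounts: pp0:2 pp1:1 pp2:2 pp3:1
Op 3: write(P0, v1, 170). refcount(pp1)=1 -> write in place. 4 ppages; refcounts: pp0:2 pp1:1 pp2:2 pp3:1
Op 4: read(P1, v1) -> 135. No state change.
Op 5: fork(P0) -> P2. 4 ppages; refcounts: pp0:3 pp1:2 pp2:3 pp3:1
P0: v2 -> pp2 = 14
P1: v2 -> pp2 = 14
P2: v2 -> pp2 = 14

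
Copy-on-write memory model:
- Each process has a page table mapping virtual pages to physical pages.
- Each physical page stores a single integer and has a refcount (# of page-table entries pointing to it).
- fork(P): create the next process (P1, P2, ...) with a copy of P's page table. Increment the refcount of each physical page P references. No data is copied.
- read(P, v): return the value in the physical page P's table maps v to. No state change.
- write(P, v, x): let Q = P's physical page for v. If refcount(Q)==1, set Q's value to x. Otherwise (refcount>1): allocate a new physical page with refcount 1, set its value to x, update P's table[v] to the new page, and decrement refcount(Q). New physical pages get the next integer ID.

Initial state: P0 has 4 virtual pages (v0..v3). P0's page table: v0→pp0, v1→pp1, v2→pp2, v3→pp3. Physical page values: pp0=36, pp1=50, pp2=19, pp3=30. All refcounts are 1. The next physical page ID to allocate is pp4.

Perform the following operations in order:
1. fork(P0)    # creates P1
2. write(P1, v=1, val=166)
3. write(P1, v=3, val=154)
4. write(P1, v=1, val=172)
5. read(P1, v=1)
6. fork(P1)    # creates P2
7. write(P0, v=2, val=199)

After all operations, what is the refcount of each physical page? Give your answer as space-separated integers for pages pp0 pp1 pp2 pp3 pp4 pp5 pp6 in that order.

Answer: 3 1 2 1 2 2 1

Derivation:
Op 1: fork(P0) -> P1. 4 ppages; refcounts: pp0:2 pp1:2 pp2:2 pp3:2
Op 2: write(P1, v1, 166). refcount(pp1)=2>1 -> COPY to pp4. 5 ppages; refcounts: pp0:2 pp1:1 pp2:2 pp3:2 pp4:1
Op 3: write(P1, v3, 154). refcount(pp3)=2>1 -> COPY to pp5. 6 ppages; refcounts: pp0:2 pp1:1 pp2:2 pp3:1 pp4:1 pp5:1
Op 4: write(P1, v1, 172). refcount(pp4)=1 -> write in place. 6 ppages; refcounts: pp0:2 pp1:1 pp2:2 pp3:1 pp4:1 pp5:1
Op 5: read(P1, v1) -> 172. No state change.
Op 6: fork(P1) -> P2. 6 ppages; refcounts: pp0:3 pp1:1 pp2:3 pp3:1 pp4:2 pp5:2
Op 7: write(P0, v2, 199). refcount(pp2)=3>1 -> COPY to pp6. 7 ppages; refcounts: pp0:3 pp1:1 pp2:2 pp3:1 pp4:2 pp5:2 pp6:1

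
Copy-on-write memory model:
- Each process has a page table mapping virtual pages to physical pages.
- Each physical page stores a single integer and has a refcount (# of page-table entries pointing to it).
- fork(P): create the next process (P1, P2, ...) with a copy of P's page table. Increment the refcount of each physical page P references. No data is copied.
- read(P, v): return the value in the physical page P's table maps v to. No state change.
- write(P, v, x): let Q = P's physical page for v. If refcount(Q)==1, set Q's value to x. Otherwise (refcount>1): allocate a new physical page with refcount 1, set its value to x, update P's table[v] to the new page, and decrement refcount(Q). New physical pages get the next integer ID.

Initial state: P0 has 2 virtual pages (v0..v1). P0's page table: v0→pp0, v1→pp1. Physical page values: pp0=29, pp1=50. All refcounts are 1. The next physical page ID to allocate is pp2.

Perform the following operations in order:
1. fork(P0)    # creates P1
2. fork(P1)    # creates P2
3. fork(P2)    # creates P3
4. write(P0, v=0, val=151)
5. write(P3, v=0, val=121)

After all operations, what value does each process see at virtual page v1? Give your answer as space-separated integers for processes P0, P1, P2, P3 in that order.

Answer: 50 50 50 50

Derivation:
Op 1: fork(P0) -> P1. 2 ppages; refcounts: pp0:2 pp1:2
Op 2: fork(P1) -> P2. 2 ppages; refcounts: pp0:3 pp1:3
Op 3: fork(P2) -> P3. 2 ppages; refcounts: pp0:4 pp1:4
Op 4: write(P0, v0, 151). refcount(pp0)=4>1 -> COPY to pp2. 3 ppages; refcounts: pp0:3 pp1:4 pp2:1
Op 5: write(P3, v0, 121). refcount(pp0)=3>1 -> COPY to pp3. 4 ppages; refcounts: pp0:2 pp1:4 pp2:1 pp3:1
P0: v1 -> pp1 = 50
P1: v1 -> pp1 = 50
P2: v1 -> pp1 = 50
P3: v1 -> pp1 = 50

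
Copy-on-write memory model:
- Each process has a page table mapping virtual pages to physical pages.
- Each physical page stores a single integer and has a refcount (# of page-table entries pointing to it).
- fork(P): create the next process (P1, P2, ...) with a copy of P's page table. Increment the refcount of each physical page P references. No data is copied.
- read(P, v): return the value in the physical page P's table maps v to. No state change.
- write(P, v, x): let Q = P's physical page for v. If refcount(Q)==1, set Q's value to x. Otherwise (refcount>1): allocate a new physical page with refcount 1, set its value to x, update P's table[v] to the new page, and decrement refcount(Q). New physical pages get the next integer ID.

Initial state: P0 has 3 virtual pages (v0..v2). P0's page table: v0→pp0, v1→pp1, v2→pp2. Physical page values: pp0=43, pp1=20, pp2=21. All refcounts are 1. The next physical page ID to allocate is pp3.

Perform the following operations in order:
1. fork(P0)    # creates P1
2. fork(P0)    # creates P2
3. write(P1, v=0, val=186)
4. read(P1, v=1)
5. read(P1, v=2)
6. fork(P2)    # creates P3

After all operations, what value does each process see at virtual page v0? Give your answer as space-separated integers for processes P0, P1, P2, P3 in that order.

Op 1: fork(P0) -> P1. 3 ppages; refcounts: pp0:2 pp1:2 pp2:2
Op 2: fork(P0) -> P2. 3 ppages; refcounts: pp0:3 pp1:3 pp2:3
Op 3: write(P1, v0, 186). refcount(pp0)=3>1 -> COPY to pp3. 4 ppages; refcounts: pp0:2 pp1:3 pp2:3 pp3:1
Op 4: read(P1, v1) -> 20. No state change.
Op 5: read(P1, v2) -> 21. No state change.
Op 6: fork(P2) -> P3. 4 ppages; refcounts: pp0:3 pp1:4 pp2:4 pp3:1
P0: v0 -> pp0 = 43
P1: v0 -> pp3 = 186
P2: v0 -> pp0 = 43
P3: v0 -> pp0 = 43

Answer: 43 186 43 43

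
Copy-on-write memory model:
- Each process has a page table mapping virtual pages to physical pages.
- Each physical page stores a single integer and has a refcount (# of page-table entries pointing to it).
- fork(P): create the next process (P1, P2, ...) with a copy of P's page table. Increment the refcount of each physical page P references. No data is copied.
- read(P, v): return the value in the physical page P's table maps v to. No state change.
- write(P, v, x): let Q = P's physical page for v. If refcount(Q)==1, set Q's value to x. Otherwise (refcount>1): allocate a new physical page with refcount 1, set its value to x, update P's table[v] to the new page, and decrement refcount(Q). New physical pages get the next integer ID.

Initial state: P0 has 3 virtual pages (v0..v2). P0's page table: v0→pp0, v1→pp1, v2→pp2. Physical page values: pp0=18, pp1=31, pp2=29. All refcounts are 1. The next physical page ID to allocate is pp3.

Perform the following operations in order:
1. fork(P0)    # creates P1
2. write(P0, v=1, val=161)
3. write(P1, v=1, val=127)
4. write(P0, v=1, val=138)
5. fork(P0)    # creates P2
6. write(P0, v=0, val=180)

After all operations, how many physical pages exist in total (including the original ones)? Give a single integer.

Answer: 5

Derivation:
Op 1: fork(P0) -> P1. 3 ppages; refcounts: pp0:2 pp1:2 pp2:2
Op 2: write(P0, v1, 161). refcount(pp1)=2>1 -> COPY to pp3. 4 ppages; refcounts: pp0:2 pp1:1 pp2:2 pp3:1
Op 3: write(P1, v1, 127). refcount(pp1)=1 -> write in place. 4 ppages; refcounts: pp0:2 pp1:1 pp2:2 pp3:1
Op 4: write(P0, v1, 138). refcount(pp3)=1 -> write in place. 4 ppages; refcounts: pp0:2 pp1:1 pp2:2 pp3:1
Op 5: fork(P0) -> P2. 4 ppages; refcounts: pp0:3 pp1:1 pp2:3 pp3:2
Op 6: write(P0, v0, 180). refcount(pp0)=3>1 -> COPY to pp4. 5 ppages; refcounts: pp0:2 pp1:1 pp2:3 pp3:2 pp4:1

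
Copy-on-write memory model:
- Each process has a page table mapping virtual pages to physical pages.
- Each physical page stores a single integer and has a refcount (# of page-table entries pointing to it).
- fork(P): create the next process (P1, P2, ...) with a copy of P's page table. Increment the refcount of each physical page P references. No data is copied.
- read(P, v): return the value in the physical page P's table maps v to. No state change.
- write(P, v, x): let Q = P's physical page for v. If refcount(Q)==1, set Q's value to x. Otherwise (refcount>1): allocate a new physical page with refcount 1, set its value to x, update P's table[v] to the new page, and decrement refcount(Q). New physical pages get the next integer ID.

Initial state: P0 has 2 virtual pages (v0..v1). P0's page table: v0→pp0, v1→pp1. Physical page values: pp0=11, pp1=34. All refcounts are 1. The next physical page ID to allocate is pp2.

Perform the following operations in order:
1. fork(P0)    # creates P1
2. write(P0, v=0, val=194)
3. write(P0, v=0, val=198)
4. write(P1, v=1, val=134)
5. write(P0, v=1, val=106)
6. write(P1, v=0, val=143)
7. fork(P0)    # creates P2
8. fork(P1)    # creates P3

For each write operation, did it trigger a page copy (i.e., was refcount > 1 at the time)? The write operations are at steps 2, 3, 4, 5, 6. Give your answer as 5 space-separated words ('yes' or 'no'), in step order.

Op 1: fork(P0) -> P1. 2 ppages; refcounts: pp0:2 pp1:2
Op 2: write(P0, v0, 194). refcount(pp0)=2>1 -> COPY to pp2. 3 ppages; refcounts: pp0:1 pp1:2 pp2:1
Op 3: write(P0, v0, 198). refcount(pp2)=1 -> write in place. 3 ppages; refcounts: pp0:1 pp1:2 pp2:1
Op 4: write(P1, v1, 134). refcount(pp1)=2>1 -> COPY to pp3. 4 ppages; refcounts: pp0:1 pp1:1 pp2:1 pp3:1
Op 5: write(P0, v1, 106). refcount(pp1)=1 -> write in place. 4 ppages; refcounts: pp0:1 pp1:1 pp2:1 pp3:1
Op 6: write(P1, v0, 143). refcount(pp0)=1 -> write in place. 4 ppages; refcounts: pp0:1 pp1:1 pp2:1 pp3:1
Op 7: fork(P0) -> P2. 4 ppages; refcounts: pp0:1 pp1:2 pp2:2 pp3:1
Op 8: fork(P1) -> P3. 4 ppages; refcounts: pp0:2 pp1:2 pp2:2 pp3:2

yes no yes no no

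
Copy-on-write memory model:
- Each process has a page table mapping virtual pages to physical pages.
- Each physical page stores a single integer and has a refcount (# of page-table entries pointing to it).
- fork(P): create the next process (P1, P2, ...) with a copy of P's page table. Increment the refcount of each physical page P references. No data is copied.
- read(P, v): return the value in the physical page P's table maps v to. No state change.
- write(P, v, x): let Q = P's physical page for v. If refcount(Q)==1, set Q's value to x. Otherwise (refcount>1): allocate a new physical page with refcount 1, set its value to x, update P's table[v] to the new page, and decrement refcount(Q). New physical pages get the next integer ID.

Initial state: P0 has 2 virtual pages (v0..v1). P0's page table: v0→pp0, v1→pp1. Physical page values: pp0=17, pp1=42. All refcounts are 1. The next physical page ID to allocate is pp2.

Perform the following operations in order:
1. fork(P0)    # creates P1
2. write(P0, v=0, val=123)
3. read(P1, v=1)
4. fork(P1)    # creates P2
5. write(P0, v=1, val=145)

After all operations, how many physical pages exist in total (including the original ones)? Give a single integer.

Op 1: fork(P0) -> P1. 2 ppages; refcounts: pp0:2 pp1:2
Op 2: write(P0, v0, 123). refcount(pp0)=2>1 -> COPY to pp2. 3 ppages; refcounts: pp0:1 pp1:2 pp2:1
Op 3: read(P1, v1) -> 42. No state change.
Op 4: fork(P1) -> P2. 3 ppages; refcounts: pp0:2 pp1:3 pp2:1
Op 5: write(P0, v1, 145). refcount(pp1)=3>1 -> COPY to pp3. 4 ppages; refcounts: pp0:2 pp1:2 pp2:1 pp3:1

Answer: 4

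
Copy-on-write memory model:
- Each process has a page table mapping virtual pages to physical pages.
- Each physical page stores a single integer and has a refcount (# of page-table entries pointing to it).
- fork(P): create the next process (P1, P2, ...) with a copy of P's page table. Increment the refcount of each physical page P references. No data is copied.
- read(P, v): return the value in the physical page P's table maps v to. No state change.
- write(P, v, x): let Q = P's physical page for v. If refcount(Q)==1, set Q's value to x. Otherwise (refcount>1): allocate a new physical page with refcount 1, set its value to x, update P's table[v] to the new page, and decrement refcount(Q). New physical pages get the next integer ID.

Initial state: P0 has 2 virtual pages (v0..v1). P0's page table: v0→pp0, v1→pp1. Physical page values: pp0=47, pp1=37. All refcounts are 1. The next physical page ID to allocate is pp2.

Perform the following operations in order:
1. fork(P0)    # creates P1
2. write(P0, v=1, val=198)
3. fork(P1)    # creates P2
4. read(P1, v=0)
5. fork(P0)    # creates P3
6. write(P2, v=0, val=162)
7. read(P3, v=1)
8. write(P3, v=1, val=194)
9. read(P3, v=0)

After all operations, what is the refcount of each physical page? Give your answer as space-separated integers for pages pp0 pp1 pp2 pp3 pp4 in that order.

Answer: 3 2 1 1 1

Derivation:
Op 1: fork(P0) -> P1. 2 ppages; refcounts: pp0:2 pp1:2
Op 2: write(P0, v1, 198). refcount(pp1)=2>1 -> COPY to pp2. 3 ppages; refcounts: pp0:2 pp1:1 pp2:1
Op 3: fork(P1) -> P2. 3 ppages; refcounts: pp0:3 pp1:2 pp2:1
Op 4: read(P1, v0) -> 47. No state change.
Op 5: fork(P0) -> P3. 3 ppages; refcounts: pp0:4 pp1:2 pp2:2
Op 6: write(P2, v0, 162). refcount(pp0)=4>1 -> COPY to pp3. 4 ppages; refcounts: pp0:3 pp1:2 pp2:2 pp3:1
Op 7: read(P3, v1) -> 198. No state change.
Op 8: write(P3, v1, 194). refcount(pp2)=2>1 -> COPY to pp4. 5 ppages; refcounts: pp0:3 pp1:2 pp2:1 pp3:1 pp4:1
Op 9: read(P3, v0) -> 47. No state change.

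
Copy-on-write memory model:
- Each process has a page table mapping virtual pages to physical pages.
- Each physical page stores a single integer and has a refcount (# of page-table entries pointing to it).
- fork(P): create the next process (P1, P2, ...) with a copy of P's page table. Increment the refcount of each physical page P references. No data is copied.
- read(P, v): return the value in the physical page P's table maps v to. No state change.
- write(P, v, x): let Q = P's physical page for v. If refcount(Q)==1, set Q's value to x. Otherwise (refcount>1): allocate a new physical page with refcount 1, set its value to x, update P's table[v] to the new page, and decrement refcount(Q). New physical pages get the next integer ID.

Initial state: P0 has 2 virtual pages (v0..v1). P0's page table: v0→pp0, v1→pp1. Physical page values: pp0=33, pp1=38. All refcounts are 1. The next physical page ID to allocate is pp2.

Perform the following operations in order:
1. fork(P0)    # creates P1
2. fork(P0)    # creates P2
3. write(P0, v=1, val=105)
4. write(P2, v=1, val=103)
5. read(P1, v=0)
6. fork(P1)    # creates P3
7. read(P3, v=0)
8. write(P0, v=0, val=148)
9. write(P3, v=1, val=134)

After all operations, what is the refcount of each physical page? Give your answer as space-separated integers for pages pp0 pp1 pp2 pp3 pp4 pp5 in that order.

Op 1: fork(P0) -> P1. 2 ppages; refcounts: pp0:2 pp1:2
Op 2: fork(P0) -> P2. 2 ppages; refcounts: pp0:3 pp1:3
Op 3: write(P0, v1, 105). refcount(pp1)=3>1 -> COPY to pp2. 3 ppages; refcounts: pp0:3 pp1:2 pp2:1
Op 4: write(P2, v1, 103). refcount(pp1)=2>1 -> COPY to pp3. 4 ppages; refcounts: pp0:3 pp1:1 pp2:1 pp3:1
Op 5: read(P1, v0) -> 33. No state change.
Op 6: fork(P1) -> P3. 4 ppages; refcounts: pp0:4 pp1:2 pp2:1 pp3:1
Op 7: read(P3, v0) -> 33. No state change.
Op 8: write(P0, v0, 148). refcount(pp0)=4>1 -> COPY to pp4. 5 ppages; refcounts: pp0:3 pp1:2 pp2:1 pp3:1 pp4:1
Op 9: write(P3, v1, 134). refcount(pp1)=2>1 -> COPY to pp5. 6 ppages; refcounts: pp0:3 pp1:1 pp2:1 pp3:1 pp4:1 pp5:1

Answer: 3 1 1 1 1 1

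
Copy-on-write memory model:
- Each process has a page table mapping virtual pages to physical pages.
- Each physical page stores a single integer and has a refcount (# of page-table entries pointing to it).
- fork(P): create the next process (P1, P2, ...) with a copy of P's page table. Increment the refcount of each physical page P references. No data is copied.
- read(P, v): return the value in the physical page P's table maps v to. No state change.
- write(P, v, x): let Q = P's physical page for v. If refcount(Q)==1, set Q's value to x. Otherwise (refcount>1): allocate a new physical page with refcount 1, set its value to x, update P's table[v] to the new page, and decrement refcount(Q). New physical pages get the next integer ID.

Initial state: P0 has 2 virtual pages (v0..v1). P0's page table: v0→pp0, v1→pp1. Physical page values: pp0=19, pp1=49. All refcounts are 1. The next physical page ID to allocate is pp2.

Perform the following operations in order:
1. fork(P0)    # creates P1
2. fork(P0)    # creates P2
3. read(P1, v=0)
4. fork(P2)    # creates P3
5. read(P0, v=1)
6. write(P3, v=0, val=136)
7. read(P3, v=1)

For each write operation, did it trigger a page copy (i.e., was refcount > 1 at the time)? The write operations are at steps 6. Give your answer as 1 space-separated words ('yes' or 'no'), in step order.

Op 1: fork(P0) -> P1. 2 ppages; refcounts: pp0:2 pp1:2
Op 2: fork(P0) -> P2. 2 ppages; refcounts: pp0:3 pp1:3
Op 3: read(P1, v0) -> 19. No state change.
Op 4: fork(P2) -> P3. 2 ppages; refcounts: pp0:4 pp1:4
Op 5: read(P0, v1) -> 49. No state change.
Op 6: write(P3, v0, 136). refcount(pp0)=4>1 -> COPY to pp2. 3 ppages; refcounts: pp0:3 pp1:4 pp2:1
Op 7: read(P3, v1) -> 49. No state change.

yes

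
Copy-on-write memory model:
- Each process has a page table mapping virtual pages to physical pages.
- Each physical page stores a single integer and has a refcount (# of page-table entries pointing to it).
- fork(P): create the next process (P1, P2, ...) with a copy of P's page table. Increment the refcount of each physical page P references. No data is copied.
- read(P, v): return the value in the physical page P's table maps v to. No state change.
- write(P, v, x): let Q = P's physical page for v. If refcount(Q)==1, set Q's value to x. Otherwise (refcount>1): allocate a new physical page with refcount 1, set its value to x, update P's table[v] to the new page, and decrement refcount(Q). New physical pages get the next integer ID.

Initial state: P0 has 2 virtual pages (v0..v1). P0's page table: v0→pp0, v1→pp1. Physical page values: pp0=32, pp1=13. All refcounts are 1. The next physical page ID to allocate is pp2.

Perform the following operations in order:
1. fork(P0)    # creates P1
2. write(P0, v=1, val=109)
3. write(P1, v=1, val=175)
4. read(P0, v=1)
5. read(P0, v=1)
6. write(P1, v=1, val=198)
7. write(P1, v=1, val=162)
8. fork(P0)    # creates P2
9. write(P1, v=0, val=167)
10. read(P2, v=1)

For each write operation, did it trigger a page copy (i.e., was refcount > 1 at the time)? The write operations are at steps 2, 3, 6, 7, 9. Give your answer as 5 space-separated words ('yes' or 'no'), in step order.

Op 1: fork(P0) -> P1. 2 ppages; refcounts: pp0:2 pp1:2
Op 2: write(P0, v1, 109). refcount(pp1)=2>1 -> COPY to pp2. 3 ppages; refcounts: pp0:2 pp1:1 pp2:1
Op 3: write(P1, v1, 175). refcount(pp1)=1 -> write in place. 3 ppages; refcounts: pp0:2 pp1:1 pp2:1
Op 4: read(P0, v1) -> 109. No state change.
Op 5: read(P0, v1) -> 109. No state change.
Op 6: write(P1, v1, 198). refcount(pp1)=1 -> write in place. 3 ppages; refcounts: pp0:2 pp1:1 pp2:1
Op 7: write(P1, v1, 162). refcount(pp1)=1 -> write in place. 3 ppages; refcounts: pp0:2 pp1:1 pp2:1
Op 8: fork(P0) -> P2. 3 ppages; refcounts: pp0:3 pp1:1 pp2:2
Op 9: write(P1, v0, 167). refcount(pp0)=3>1 -> COPY to pp3. 4 ppages; refcounts: pp0:2 pp1:1 pp2:2 pp3:1
Op 10: read(P2, v1) -> 109. No state change.

yes no no no yes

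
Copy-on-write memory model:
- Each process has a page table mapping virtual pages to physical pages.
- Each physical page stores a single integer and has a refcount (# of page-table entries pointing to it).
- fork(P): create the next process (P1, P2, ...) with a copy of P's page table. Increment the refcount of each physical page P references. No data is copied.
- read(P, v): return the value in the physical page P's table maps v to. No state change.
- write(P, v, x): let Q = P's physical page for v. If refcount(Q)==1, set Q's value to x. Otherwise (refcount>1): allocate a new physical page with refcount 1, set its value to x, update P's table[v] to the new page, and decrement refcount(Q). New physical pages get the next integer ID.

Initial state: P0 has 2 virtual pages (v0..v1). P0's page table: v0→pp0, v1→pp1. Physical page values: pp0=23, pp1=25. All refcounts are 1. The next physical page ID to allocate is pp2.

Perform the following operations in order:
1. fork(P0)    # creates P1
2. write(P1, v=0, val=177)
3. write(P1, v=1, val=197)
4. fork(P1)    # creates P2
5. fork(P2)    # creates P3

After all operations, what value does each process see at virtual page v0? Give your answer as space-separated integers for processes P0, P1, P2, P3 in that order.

Answer: 23 177 177 177

Derivation:
Op 1: fork(P0) -> P1. 2 ppages; refcounts: pp0:2 pp1:2
Op 2: write(P1, v0, 177). refcount(pp0)=2>1 -> COPY to pp2. 3 ppages; refcounts: pp0:1 pp1:2 pp2:1
Op 3: write(P1, v1, 197). refcount(pp1)=2>1 -> COPY to pp3. 4 ppages; refcounts: pp0:1 pp1:1 pp2:1 pp3:1
Op 4: fork(P1) -> P2. 4 ppages; refcounts: pp0:1 pp1:1 pp2:2 pp3:2
Op 5: fork(P2) -> P3. 4 ppages; refcounts: pp0:1 pp1:1 pp2:3 pp3:3
P0: v0 -> pp0 = 23
P1: v0 -> pp2 = 177
P2: v0 -> pp2 = 177
P3: v0 -> pp2 = 177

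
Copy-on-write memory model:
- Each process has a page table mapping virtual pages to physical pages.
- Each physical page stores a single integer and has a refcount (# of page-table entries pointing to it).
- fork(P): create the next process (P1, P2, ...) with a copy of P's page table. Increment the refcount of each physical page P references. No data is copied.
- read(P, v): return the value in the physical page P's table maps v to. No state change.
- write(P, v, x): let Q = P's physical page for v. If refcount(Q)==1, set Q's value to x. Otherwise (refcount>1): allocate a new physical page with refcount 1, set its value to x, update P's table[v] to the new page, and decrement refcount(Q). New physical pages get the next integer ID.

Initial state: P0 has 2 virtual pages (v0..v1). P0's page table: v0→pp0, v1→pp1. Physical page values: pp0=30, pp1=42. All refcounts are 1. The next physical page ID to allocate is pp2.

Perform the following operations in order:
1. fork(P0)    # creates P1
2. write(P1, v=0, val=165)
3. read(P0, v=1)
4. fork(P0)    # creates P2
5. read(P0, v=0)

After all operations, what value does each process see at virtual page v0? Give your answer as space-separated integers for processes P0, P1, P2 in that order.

Op 1: fork(P0) -> P1. 2 ppages; refcounts: pp0:2 pp1:2
Op 2: write(P1, v0, 165). refcount(pp0)=2>1 -> COPY to pp2. 3 ppages; refcounts: pp0:1 pp1:2 pp2:1
Op 3: read(P0, v1) -> 42. No state change.
Op 4: fork(P0) -> P2. 3 ppages; refcounts: pp0:2 pp1:3 pp2:1
Op 5: read(P0, v0) -> 30. No state change.
P0: v0 -> pp0 = 30
P1: v0 -> pp2 = 165
P2: v0 -> pp0 = 30

Answer: 30 165 30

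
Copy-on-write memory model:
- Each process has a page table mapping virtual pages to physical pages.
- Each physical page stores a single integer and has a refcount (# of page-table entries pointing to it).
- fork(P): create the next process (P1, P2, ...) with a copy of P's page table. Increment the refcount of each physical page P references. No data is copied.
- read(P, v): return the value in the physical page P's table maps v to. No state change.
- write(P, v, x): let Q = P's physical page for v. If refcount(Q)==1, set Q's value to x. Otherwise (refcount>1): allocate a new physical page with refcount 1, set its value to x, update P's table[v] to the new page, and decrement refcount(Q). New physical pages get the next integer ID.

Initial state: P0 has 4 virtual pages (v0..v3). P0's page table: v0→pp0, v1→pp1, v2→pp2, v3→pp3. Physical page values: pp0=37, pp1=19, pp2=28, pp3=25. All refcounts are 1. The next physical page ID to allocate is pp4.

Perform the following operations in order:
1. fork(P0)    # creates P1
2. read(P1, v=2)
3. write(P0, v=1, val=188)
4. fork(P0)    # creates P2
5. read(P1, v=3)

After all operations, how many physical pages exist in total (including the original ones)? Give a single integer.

Answer: 5

Derivation:
Op 1: fork(P0) -> P1. 4 ppages; refcounts: pp0:2 pp1:2 pp2:2 pp3:2
Op 2: read(P1, v2) -> 28. No state change.
Op 3: write(P0, v1, 188). refcount(pp1)=2>1 -> COPY to pp4. 5 ppages; refcounts: pp0:2 pp1:1 pp2:2 pp3:2 pp4:1
Op 4: fork(P0) -> P2. 5 ppages; refcounts: pp0:3 pp1:1 pp2:3 pp3:3 pp4:2
Op 5: read(P1, v3) -> 25. No state change.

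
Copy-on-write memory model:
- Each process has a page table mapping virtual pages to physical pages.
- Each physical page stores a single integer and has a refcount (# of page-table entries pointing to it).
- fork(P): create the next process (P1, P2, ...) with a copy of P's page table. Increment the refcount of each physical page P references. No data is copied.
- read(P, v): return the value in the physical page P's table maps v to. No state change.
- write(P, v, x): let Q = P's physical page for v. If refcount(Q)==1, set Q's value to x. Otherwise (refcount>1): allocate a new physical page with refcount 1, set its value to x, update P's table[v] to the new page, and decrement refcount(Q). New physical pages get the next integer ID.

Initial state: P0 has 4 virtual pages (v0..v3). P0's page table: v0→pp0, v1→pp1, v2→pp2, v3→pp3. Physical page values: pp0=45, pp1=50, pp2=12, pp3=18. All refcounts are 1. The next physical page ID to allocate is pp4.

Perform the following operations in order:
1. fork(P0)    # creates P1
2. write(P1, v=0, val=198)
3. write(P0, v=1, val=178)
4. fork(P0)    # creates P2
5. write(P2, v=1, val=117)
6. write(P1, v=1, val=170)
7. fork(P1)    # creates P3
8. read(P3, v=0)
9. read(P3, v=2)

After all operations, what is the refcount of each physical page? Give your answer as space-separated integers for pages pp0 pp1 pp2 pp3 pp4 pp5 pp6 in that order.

Op 1: fork(P0) -> P1. 4 ppages; refcounts: pp0:2 pp1:2 pp2:2 pp3:2
Op 2: write(P1, v0, 198). refcount(pp0)=2>1 -> COPY to pp4. 5 ppages; refcounts: pp0:1 pp1:2 pp2:2 pp3:2 pp4:1
Op 3: write(P0, v1, 178). refcount(pp1)=2>1 -> COPY to pp5. 6 ppages; refcounts: pp0:1 pp1:1 pp2:2 pp3:2 pp4:1 pp5:1
Op 4: fork(P0) -> P2. 6 ppages; refcounts: pp0:2 pp1:1 pp2:3 pp3:3 pp4:1 pp5:2
Op 5: write(P2, v1, 117). refcount(pp5)=2>1 -> COPY to pp6. 7 ppages; refcounts: pp0:2 pp1:1 pp2:3 pp3:3 pp4:1 pp5:1 pp6:1
Op 6: write(P1, v1, 170). refcount(pp1)=1 -> write in place. 7 ppages; refcounts: pp0:2 pp1:1 pp2:3 pp3:3 pp4:1 pp5:1 pp6:1
Op 7: fork(P1) -> P3. 7 ppages; refcounts: pp0:2 pp1:2 pp2:4 pp3:4 pp4:2 pp5:1 pp6:1
Op 8: read(P3, v0) -> 198. No state change.
Op 9: read(P3, v2) -> 12. No state change.

Answer: 2 2 4 4 2 1 1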